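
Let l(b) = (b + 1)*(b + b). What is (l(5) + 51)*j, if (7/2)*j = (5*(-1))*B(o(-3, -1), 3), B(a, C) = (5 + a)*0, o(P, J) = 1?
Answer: 0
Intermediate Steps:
l(b) = 2*b*(1 + b) (l(b) = (1 + b)*(2*b) = 2*b*(1 + b))
B(a, C) = 0
j = 0 (j = 2*((5*(-1))*0)/7 = 2*(-5*0)/7 = (2/7)*0 = 0)
(l(5) + 51)*j = (2*5*(1 + 5) + 51)*0 = (2*5*6 + 51)*0 = (60 + 51)*0 = 111*0 = 0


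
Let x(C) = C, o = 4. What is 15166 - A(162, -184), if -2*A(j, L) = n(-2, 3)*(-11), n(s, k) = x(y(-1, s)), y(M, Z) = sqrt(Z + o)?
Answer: 15166 - 11*sqrt(2)/2 ≈ 15158.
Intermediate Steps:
y(M, Z) = sqrt(4 + Z) (y(M, Z) = sqrt(Z + 4) = sqrt(4 + Z))
n(s, k) = sqrt(4 + s)
A(j, L) = 11*sqrt(2)/2 (A(j, L) = -sqrt(4 - 2)*(-11)/2 = -sqrt(2)*(-11)/2 = -(-11)*sqrt(2)/2 = 11*sqrt(2)/2)
15166 - A(162, -184) = 15166 - 11*sqrt(2)/2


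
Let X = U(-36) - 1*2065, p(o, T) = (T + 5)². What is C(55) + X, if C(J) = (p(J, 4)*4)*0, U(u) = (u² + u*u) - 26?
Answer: 501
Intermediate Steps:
p(o, T) = (5 + T)²
U(u) = -26 + 2*u² (U(u) = (u² + u²) - 26 = 2*u² - 26 = -26 + 2*u²)
X = 501 (X = (-26 + 2*(-36)²) - 1*2065 = (-26 + 2*1296) - 2065 = (-26 + 2592) - 2065 = 2566 - 2065 = 501)
C(J) = 0 (C(J) = ((5 + 4)²*4)*0 = (9²*4)*0 = (81*4)*0 = 324*0 = 0)
C(55) + X = 0 + 501 = 501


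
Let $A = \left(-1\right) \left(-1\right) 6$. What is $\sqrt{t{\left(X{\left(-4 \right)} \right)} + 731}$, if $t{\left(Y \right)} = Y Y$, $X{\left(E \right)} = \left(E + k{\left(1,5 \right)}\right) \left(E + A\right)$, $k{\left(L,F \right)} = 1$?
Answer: $\sqrt{767} \approx 27.695$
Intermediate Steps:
$A = 6$ ($A = 1 \cdot 6 = 6$)
$X{\left(E \right)} = \left(1 + E\right) \left(6 + E\right)$ ($X{\left(E \right)} = \left(E + 1\right) \left(E + 6\right) = \left(1 + E\right) \left(6 + E\right)$)
$t{\left(Y \right)} = Y^{2}$
$\sqrt{t{\left(X{\left(-4 \right)} \right)} + 731} = \sqrt{\left(6 + \left(-4\right)^{2} + 7 \left(-4\right)\right)^{2} + 731} = \sqrt{\left(6 + 16 - 28\right)^{2} + 731} = \sqrt{\left(-6\right)^{2} + 731} = \sqrt{36 + 731} = \sqrt{767}$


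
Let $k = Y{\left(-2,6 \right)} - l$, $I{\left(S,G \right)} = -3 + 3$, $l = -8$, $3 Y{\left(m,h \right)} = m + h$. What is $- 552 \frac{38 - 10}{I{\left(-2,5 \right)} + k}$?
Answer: $-1656$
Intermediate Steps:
$Y{\left(m,h \right)} = \frac{h}{3} + \frac{m}{3}$ ($Y{\left(m,h \right)} = \frac{m + h}{3} = \frac{h + m}{3} = \frac{h}{3} + \frac{m}{3}$)
$I{\left(S,G \right)} = 0$
$k = \frac{28}{3}$ ($k = \left(\frac{1}{3} \cdot 6 + \frac{1}{3} \left(-2\right)\right) - -8 = \left(2 - \frac{2}{3}\right) + 8 = \frac{4}{3} + 8 = \frac{28}{3} \approx 9.3333$)
$- 552 \frac{38 - 10}{I{\left(-2,5 \right)} + k} = - 552 \frac{38 - 10}{0 + \frac{28}{3}} = - 552 \frac{28}{\frac{28}{3}} = - 552 \cdot 28 \cdot \frac{3}{28} = \left(-552\right) 3 = -1656$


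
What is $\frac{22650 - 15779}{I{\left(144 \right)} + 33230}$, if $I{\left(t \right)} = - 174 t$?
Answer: $\frac{6871}{8174} \approx 0.84059$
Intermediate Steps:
$\frac{22650 - 15779}{I{\left(144 \right)} + 33230} = \frac{22650 - 15779}{\left(-174\right) 144 + 33230} = \frac{6871}{-25056 + 33230} = \frac{6871}{8174}$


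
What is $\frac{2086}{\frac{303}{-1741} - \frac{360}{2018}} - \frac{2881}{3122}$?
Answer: $- \frac{11442076456415}{1932852054} \approx -5919.8$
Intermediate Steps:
$\frac{2086}{\frac{303}{-1741} - \frac{360}{2018}} - \frac{2881}{3122} = \frac{2086}{303 \left(- \frac{1}{1741}\right) - \frac{180}{1009}} - \frac{2881}{3122} = \frac{2086}{- \frac{303}{1741} - \frac{180}{1009}} - \frac{2881}{3122} = \frac{2086}{- \frac{619107}{1756669}} - \frac{2881}{3122} = 2086 \left(- \frac{1756669}{619107}\right) - \frac{2881}{3122} = - \frac{3664411534}{619107} - \frac{2881}{3122} = - \frac{11442076456415}{1932852054}$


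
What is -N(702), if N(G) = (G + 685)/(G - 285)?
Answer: -1387/417 ≈ -3.3261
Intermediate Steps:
N(G) = (685 + G)/(-285 + G)
-N(702) = -(685 + 702)/(-285 + 702) = -1387/417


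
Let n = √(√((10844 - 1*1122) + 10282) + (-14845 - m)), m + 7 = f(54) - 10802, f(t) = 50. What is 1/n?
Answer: -I*√2/(2*√(2043 - √5001)) ≈ -0.015922*I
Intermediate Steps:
m = -10759 (m = -7 + (50 - 10802) = -7 - 10752 = -10759)
n = √(-4086 + 2*√5001) (n = √(√((10844 - 1*1122) + 10282) + (-14845 - 1*(-10759))) = √(√((10844 - 1122) + 10282) + (-14845 + 10759)) = √(√(9722 + 10282) - 4086) = √(√20004 - 4086) = √(2*√5001 - 4086) = √(-4086 + 2*√5001) ≈ 62.806*I)
1/n = 1/(√(-4086 + 2*√5001)) = (-4086 + 2*√5001)^(-½)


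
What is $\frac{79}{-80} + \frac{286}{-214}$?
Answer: $- \frac{19893}{8560} \approx -2.3239$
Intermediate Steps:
$\frac{79}{-80} + \frac{286}{-214} = 79 \left(- \frac{1}{80}\right) + 286 \left(- \frac{1}{214}\right) = - \frac{79}{80} - \frac{143}{107} = - \frac{19893}{8560}$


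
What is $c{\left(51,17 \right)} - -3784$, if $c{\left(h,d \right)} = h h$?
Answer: $6385$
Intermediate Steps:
$c{\left(h,d \right)} = h^{2}$
$c{\left(51,17 \right)} - -3784 = 51^{2} - -3784 = 2601 + 3784 = 6385$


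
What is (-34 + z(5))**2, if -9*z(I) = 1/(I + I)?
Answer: 9369721/8100 ≈ 1156.8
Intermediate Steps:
z(I) = -1/(18*I) (z(I) = -1/(9*(I + I)) = -1/(2*I)/9 = -1/(18*I))
(-34 + z(5))**2 = (-34 - 1/18/5)**2 = (-34 - 1/18*1/5)**2 = (-34 - 1/90)**2 = (-3061/90)**2 = 9369721/8100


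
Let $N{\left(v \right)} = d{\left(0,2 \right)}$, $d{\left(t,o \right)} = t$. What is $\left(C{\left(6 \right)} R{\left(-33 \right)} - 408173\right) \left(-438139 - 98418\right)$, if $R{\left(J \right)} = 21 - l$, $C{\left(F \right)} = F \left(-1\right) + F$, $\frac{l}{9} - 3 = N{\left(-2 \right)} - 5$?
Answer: $219008080361$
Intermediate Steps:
$N{\left(v \right)} = 0$
$l = -18$ ($l = 27 + 9 \left(0 - 5\right) = 27 + 9 \left(-5\right) = 27 - 45 = -18$)
$C{\left(F \right)} = 0$ ($C{\left(F \right)} = - F + F = 0$)
$R{\left(J \right)} = 39$ ($R{\left(J \right)} = 21 - -18 = 21 + 18 = 39$)
$\left(C{\left(6 \right)} R{\left(-33 \right)} - 408173\right) \left(-438139 - 98418\right) = \left(0 \cdot 39 - 408173\right) \left(-438139 - 98418\right) = \left(0 - 408173\right) \left(-438139 + \left(-166225 + 67807\right)\right) = - 408173 \left(-438139 - 98418\right) = \left(-408173\right) \left(-536557\right) = 219008080361$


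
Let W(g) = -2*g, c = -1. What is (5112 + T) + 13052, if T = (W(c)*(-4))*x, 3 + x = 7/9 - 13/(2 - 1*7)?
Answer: 817244/45 ≈ 18161.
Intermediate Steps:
x = 17/45 (x = -3 + (7/9 - 13/(2 - 1*7)) = -3 + (7*(1/9) - 13/(2 - 7)) = -3 + (7/9 - 13/(-5)) = -3 + (7/9 - 13*(-1/5)) = -3 + (7/9 + 13/5) = -3 + 152/45 = 17/45 ≈ 0.37778)
T = -136/45 (T = (-2*(-1)*(-4))*(17/45) = (2*(-4))*(17/45) = -8*17/45 = -136/45 ≈ -3.0222)
(5112 + T) + 13052 = (5112 - 136/45) + 13052 = 229904/45 + 13052 = 817244/45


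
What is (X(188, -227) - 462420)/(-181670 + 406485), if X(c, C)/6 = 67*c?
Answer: -386844/224815 ≈ -1.7207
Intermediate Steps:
X(c, C) = 402*c (X(c, C) = 6*(67*c) = 402*c)
(X(188, -227) - 462420)/(-181670 + 406485) = (402*188 - 462420)/(-181670 + 406485) = (75576 - 462420)/224815 = -386844*1/224815 = -386844/224815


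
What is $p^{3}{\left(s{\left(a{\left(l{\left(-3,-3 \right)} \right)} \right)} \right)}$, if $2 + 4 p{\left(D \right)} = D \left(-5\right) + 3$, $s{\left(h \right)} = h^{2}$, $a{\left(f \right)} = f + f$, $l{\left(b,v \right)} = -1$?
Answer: $- \frac{6859}{64} \approx -107.17$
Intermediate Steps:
$a{\left(f \right)} = 2 f$
$p{\left(D \right)} = \frac{1}{4} - \frac{5 D}{4}$ ($p{\left(D \right)} = - \frac{1}{2} + \frac{D \left(-5\right) + 3}{4} = - \frac{1}{2} + \frac{- 5 D + 3}{4} = - \frac{1}{2} + \frac{3 - 5 D}{4} = - \frac{1}{2} - \left(- \frac{3}{4} + \frac{5 D}{4}\right) = \frac{1}{4} - \frac{5 D}{4}$)
$p^{3}{\left(s{\left(a{\left(l{\left(-3,-3 \right)} \right)} \right)} \right)} = \left(\frac{1}{4} - \frac{5 \left(2 \left(-1\right)\right)^{2}}{4}\right)^{3} = \left(\frac{1}{4} - \frac{5 \left(-2\right)^{2}}{4}\right)^{3} = \left(\frac{1}{4} - 5\right)^{3} = \left(- \frac{19}{4}\right)^{3} = - \frac{6859}{64}$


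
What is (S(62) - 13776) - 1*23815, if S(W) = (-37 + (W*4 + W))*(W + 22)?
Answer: -14659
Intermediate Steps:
S(W) = (-37 + 5*W)*(22 + W) (S(W) = (-37 + (4*W + W))*(22 + W) = (-37 + 5*W)*(22 + W))
(S(62) - 13776) - 1*23815 = ((-814 + 5*62² + 73*62) - 13776) - 1*23815 = ((-814 + 5*3844 + 4526) - 13776) - 23815 = ((-814 + 19220 + 4526) - 13776) - 23815 = (22932 - 13776) - 23815 = 9156 - 23815 = -14659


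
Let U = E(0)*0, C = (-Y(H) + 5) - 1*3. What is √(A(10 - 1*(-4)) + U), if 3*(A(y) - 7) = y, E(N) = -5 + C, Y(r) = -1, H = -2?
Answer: √105/3 ≈ 3.4156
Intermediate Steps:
C = 3 (C = (-1*(-1) + 5) - 1*3 = (1 + 5) - 3 = 6 - 3 = 3)
E(N) = -2 (E(N) = -5 + 3 = -2)
A(y) = 7 + y/3
U = 0 (U = -2*0 = 0)
√(A(10 - 1*(-4)) + U) = √((7 + (10 - 1*(-4))/3) + 0) = √((7 + (10 + 4)/3) + 0) = √((7 + (⅓)*14) + 0) = √((7 + 14/3) + 0) = √(35/3 + 0) = √(35/3) = √105/3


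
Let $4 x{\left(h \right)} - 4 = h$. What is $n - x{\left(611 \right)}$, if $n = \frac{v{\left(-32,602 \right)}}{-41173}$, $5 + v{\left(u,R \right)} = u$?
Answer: $- \frac{25321247}{164692} \approx -153.75$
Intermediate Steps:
$x{\left(h \right)} = 1 + \frac{h}{4}$
$v{\left(u,R \right)} = -5 + u$
$n = \frac{37}{41173}$ ($n = \frac{-5 - 32}{-41173} = \left(-37\right) \left(- \frac{1}{41173}\right) = \frac{37}{41173} \approx 0.00089865$)
$n - x{\left(611 \right)} = \frac{37}{41173} - \left(1 + \frac{1}{4} \cdot 611\right) = \frac{37}{41173} - \left(1 + \frac{611}{4}\right) = \frac{37}{41173} - \frac{615}{4} = - \frac{25321247}{164692}$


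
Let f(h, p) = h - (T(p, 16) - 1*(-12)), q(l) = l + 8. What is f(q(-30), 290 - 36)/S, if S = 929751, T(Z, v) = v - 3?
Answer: -47/929751 ≈ -5.0551e-5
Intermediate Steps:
T(Z, v) = -3 + v
q(l) = 8 + l
f(h, p) = -25 + h (f(h, p) = h - ((-3 + 16) - 1*(-12)) = h - (13 + 12) = h - 1*25 = h - 25 = -25 + h)
f(q(-30), 290 - 36)/S = (-25 + (8 - 30))/929751 = (-25 - 22)*(1/929751) = -47*1/929751 = -47/929751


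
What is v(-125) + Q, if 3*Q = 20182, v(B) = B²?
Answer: 67057/3 ≈ 22352.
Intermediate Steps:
Q = 20182/3 (Q = (⅓)*20182 = 20182/3 ≈ 6727.3)
v(-125) + Q = (-125)² + 20182/3 = 15625 + 20182/3 = 67057/3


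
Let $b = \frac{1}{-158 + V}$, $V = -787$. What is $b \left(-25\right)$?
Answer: $\frac{5}{189} \approx 0.026455$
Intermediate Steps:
$b = - \frac{1}{945}$ ($b = \frac{1}{-158 - 787} = \frac{1}{-945} = - \frac{1}{945} \approx -0.0010582$)
$b \left(-25\right) = \left(- \frac{1}{945}\right) \left(-25\right) = \frac{5}{189}$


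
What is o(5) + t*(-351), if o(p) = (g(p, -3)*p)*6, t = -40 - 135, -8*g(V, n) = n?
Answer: 245745/4 ≈ 61436.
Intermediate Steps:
g(V, n) = -n/8
t = -175
o(p) = 9*p/4 (o(p) = ((-⅛*(-3))*p)*6 = (3*p/8)*6 = 9*p/4)
o(5) + t*(-351) = (9/4)*5 - 175*(-351) = 45/4 + 61425 = 245745/4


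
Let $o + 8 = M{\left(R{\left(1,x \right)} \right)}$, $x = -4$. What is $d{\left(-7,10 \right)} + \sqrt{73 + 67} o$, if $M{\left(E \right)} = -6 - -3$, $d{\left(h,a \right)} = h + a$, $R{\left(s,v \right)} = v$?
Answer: $3 - 22 \sqrt{35} \approx -127.15$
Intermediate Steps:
$d{\left(h,a \right)} = a + h$
$M{\left(E \right)} = -3$ ($M{\left(E \right)} = -6 + 3 = -3$)
$o = -11$ ($o = -8 - 3 = -11$)
$d{\left(-7,10 \right)} + \sqrt{73 + 67} o = \left(10 - 7\right) + \sqrt{73 + 67} \left(-11\right) = 3 + \sqrt{140} \left(-11\right) = 3 + 2 \sqrt{35} \left(-11\right) = 3 - 22 \sqrt{35}$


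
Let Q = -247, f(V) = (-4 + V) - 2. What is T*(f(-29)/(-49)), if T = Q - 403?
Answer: -3250/7 ≈ -464.29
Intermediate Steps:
f(V) = -6 + V
T = -650 (T = -247 - 403 = -650)
T*(f(-29)/(-49)) = -650*(-6 - 29)/(-49) = -(-22750)*(-1)/49 = -650*5/7 = -3250/7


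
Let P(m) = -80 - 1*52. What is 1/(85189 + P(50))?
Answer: 1/85057 ≈ 1.1757e-5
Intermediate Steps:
P(m) = -132 (P(m) = -80 - 52 = -132)
1/(85189 + P(50)) = 1/(85189 - 132) = 1/85057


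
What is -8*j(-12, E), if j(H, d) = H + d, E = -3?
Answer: 120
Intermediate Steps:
-8*j(-12, E) = -8*(-12 - 3) = -8*(-15) = 120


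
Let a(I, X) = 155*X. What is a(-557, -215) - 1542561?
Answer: -1575886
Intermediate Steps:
a(-557, -215) - 1542561 = 155*(-215) - 1542561 = -33325 - 1542561 = -1575886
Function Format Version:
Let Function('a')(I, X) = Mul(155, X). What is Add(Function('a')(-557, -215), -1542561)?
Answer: -1575886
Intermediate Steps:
Add(Function('a')(-557, -215), -1542561) = Add(Mul(155, -215), -1542561) = Add(-33325, -1542561) = -1575886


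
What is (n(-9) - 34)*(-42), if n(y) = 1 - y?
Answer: 1008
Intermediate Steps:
(n(-9) - 34)*(-42) = ((1 - 1*(-9)) - 34)*(-42) = ((1 + 9) - 34)*(-42) = (10 - 34)*(-42) = -24*(-42) = 1008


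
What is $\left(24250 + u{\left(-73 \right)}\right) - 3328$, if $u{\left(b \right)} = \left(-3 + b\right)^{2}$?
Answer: $26698$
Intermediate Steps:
$\left(24250 + u{\left(-73 \right)}\right) - 3328 = \left(24250 + \left(-3 - 73\right)^{2}\right) - 3328 = \left(24250 + \left(-76\right)^{2}\right) - 3328 = \left(24250 + 5776\right) - 3328 = 30026 - 3328 = 26698$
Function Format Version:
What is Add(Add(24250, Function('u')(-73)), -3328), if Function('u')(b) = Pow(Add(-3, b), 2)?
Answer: 26698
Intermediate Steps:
Add(Add(24250, Function('u')(-73)), -3328) = Add(Add(24250, Pow(Add(-3, -73), 2)), -3328) = Add(Add(24250, Pow(-76, 2)), -3328) = Add(Add(24250, 5776), -3328) = Add(30026, -3328) = 26698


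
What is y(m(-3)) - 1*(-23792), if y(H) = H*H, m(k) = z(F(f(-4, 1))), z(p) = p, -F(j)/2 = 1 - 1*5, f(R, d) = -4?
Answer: 23856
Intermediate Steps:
F(j) = 8 (F(j) = -2*(1 - 1*5) = -2*(1 - 5) = -2*(-4) = 8)
m(k) = 8
y(H) = H**2
y(m(-3)) - 1*(-23792) = 8**2 - 1*(-23792) = 64 + 23792 = 23856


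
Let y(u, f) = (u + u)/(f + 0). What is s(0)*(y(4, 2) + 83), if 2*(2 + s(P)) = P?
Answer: -174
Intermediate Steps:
s(P) = -2 + P/2
y(u, f) = 2*u/f (y(u, f) = (2*u)/f = 2*u/f)
s(0)*(y(4, 2) + 83) = (-2 + (½)*0)*(2*4/2 + 83) = (-2 + 0)*(2*4*(½) + 83) = -2*(4 + 83) = -2*87 = -174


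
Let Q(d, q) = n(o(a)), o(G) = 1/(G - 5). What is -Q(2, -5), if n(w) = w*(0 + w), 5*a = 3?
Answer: -25/484 ≈ -0.051653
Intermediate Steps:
a = ⅗ (a = (⅕)*3 = ⅗ ≈ 0.60000)
o(G) = 1/(-5 + G)
n(w) = w² (n(w) = w*w = w²)
Q(d, q) = 25/484 (Q(d, q) = (1/(-5 + ⅗))² = (1/(-22/5))² = (-5/22)² = 25/484)
-Q(2, -5) = -1*25/484 = -25/484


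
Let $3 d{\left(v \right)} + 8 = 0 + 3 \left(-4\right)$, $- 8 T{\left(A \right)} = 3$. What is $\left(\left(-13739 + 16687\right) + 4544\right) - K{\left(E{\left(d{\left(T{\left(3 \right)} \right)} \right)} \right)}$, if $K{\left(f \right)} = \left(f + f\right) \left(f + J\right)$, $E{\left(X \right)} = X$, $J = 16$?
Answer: $\frac{68548}{9} \approx 7616.4$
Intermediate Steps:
$T{\left(A \right)} = - \frac{3}{8}$ ($T{\left(A \right)} = \left(- \frac{1}{8}\right) 3 = - \frac{3}{8}$)
$d{\left(v \right)} = - \frac{20}{3}$ ($d{\left(v \right)} = - \frac{8}{3} + \frac{0 + 3 \left(-4\right)}{3} = - \frac{8}{3} + \frac{0 - 12}{3} = - \frac{8}{3} + \frac{1}{3} \left(-12\right) = - \frac{8}{3} - 4 = - \frac{20}{3}$)
$K{\left(f \right)} = 2 f \left(16 + f\right)$ ($K{\left(f \right)} = \left(f + f\right) \left(f + 16\right) = 2 f \left(16 + f\right)$)
$\left(\left(-13739 + 16687\right) + 4544\right) - K{\left(E{\left(d{\left(T{\left(3 \right)} \right)} \right)} \right)} = \left(\left(-13739 + 16687\right) + 4544\right) - 2 \left(- \frac{20}{3}\right) \left(16 - \frac{20}{3}\right) = \left(2948 + 4544\right) - 2 \left(- \frac{20}{3}\right) \frac{28}{3} = 7492 - - \frac{1120}{9} = 7492 + \frac{1120}{9} = \frac{68548}{9}$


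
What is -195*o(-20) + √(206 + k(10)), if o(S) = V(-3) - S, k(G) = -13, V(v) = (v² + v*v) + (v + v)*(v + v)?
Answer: -14430 + √193 ≈ -14416.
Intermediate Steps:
V(v) = 6*v² (V(v) = (v² + v²) + (2*v)*(2*v) = 2*v² + 4*v² = 6*v²)
o(S) = 54 - S (o(S) = 6*(-3)² - S = 6*9 - S = 54 - S)
-195*o(-20) + √(206 + k(10)) = -195*(54 - 1*(-20)) + √(206 - 13) = -195*(54 + 20) + √193 = -195*74 + √193 = -14430 + √193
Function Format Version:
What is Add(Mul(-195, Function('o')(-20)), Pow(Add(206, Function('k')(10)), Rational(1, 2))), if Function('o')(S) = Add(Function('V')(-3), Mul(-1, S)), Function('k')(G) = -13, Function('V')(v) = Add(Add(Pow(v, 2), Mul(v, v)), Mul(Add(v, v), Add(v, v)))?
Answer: Add(-14430, Pow(193, Rational(1, 2))) ≈ -14416.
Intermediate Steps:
Function('V')(v) = Mul(6, Pow(v, 2)) (Function('V')(v) = Add(Add(Pow(v, 2), Pow(v, 2)), Mul(Mul(2, v), Mul(2, v))) = Add(Mul(2, Pow(v, 2)), Mul(4, Pow(v, 2))) = Mul(6, Pow(v, 2)))
Function('o')(S) = Add(54, Mul(-1, S)) (Function('o')(S) = Add(Mul(6, Pow(-3, 2)), Mul(-1, S)) = Add(Mul(6, 9), Mul(-1, S)) = Add(54, Mul(-1, S)))
Add(Mul(-195, Function('o')(-20)), Pow(Add(206, Function('k')(10)), Rational(1, 2))) = Add(Mul(-195, Add(54, Mul(-1, -20))), Pow(Add(206, -13), Rational(1, 2))) = Add(Mul(-195, Add(54, 20)), Pow(193, Rational(1, 2))) = Add(Mul(-195, 74), Pow(193, Rational(1, 2))) = Add(-14430, Pow(193, Rational(1, 2)))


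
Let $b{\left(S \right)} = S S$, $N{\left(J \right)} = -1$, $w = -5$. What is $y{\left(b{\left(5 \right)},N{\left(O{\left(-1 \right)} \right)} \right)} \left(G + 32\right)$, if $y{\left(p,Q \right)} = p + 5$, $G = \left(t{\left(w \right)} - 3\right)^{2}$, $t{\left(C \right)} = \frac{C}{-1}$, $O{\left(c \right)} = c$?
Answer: $1080$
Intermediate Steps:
$b{\left(S \right)} = S^{2}$
$t{\left(C \right)} = - C$ ($t{\left(C \right)} = C \left(-1\right) = - C$)
$G = 4$ ($G = \left(\left(-1\right) \left(-5\right) - 3\right)^{2} = \left(5 - 3\right)^{2} = 2^{2} = 4$)
$y{\left(p,Q \right)} = 5 + p$
$y{\left(b{\left(5 \right)},N{\left(O{\left(-1 \right)} \right)} \right)} \left(G + 32\right) = \left(5 + 5^{2}\right) \left(4 + 32\right) = \left(5 + 25\right) 36 = 30 \cdot 36 = 1080$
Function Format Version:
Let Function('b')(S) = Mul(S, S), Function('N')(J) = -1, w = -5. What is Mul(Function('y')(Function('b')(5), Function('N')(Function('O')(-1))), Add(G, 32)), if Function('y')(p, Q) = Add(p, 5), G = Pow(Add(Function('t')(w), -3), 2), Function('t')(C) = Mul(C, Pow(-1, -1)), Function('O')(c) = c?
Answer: 1080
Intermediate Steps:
Function('b')(S) = Pow(S, 2)
Function('t')(C) = Mul(-1, C) (Function('t')(C) = Mul(C, -1) = Mul(-1, C))
G = 4 (G = Pow(Add(Mul(-1, -5), -3), 2) = Pow(Add(5, -3), 2) = Pow(2, 2) = 4)
Function('y')(p, Q) = Add(5, p)
Mul(Function('y')(Function('b')(5), Function('N')(Function('O')(-1))), Add(G, 32)) = Mul(Add(5, Pow(5, 2)), Add(4, 32)) = Mul(Add(5, 25), 36) = Mul(30, 36) = 1080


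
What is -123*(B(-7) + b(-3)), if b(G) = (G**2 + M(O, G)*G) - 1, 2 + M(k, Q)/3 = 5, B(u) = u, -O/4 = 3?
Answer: 3198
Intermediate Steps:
O = -12 (O = -4*3 = -12)
M(k, Q) = 9 (M(k, Q) = -6 + 3*5 = -6 + 15 = 9)
b(G) = -1 + G**2 + 9*G (b(G) = (G**2 + 9*G) - 1 = -1 + G**2 + 9*G)
-123*(B(-7) + b(-3)) = -123*(-7 + (-1 + (-3)**2 + 9*(-3))) = -123*(-7 + (-1 + 9 - 27)) = -123*(-7 - 19) = -123*(-26) = 3198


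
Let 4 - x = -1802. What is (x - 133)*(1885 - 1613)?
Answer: 455056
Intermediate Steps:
x = 1806 (x = 4 - 1*(-1802) = 4 + 1802 = 1806)
(x - 133)*(1885 - 1613) = (1806 - 133)*(1885 - 1613) = 1673*272 = 455056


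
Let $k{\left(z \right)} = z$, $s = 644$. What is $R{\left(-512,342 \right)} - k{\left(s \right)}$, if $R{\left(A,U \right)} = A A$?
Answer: $261500$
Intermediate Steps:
$R{\left(A,U \right)} = A^{2}$
$R{\left(-512,342 \right)} - k{\left(s \right)} = \left(-512\right)^{2} - 644 = 262144 - 644 = 261500$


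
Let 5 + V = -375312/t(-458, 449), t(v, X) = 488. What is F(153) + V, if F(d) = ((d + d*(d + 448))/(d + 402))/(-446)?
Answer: -1948956256/2516555 ≈ -774.45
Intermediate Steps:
V = -47219/61 (V = -5 - 375312/488 = -5 - 375312*1/488 = -5 - 46914/61 = -47219/61 ≈ -774.08)
F(d) = -(d + d*(448 + d))/(446*(402 + d)) (F(d) = ((d + d*(448 + d))/(402 + d))*(-1/446) = -(d + d*(448 + d))/(446*(402 + d)))
F(153) + V = -1*153*(449 + 153)/(179292 + 446*153) - 47219/61 = -1*153*602/(179292 + 68238) - 47219/61 = -1*153*602/247530 - 47219/61 = -1*153*1/247530*602 - 47219/61 = -15351/41255 - 47219/61 = -1948956256/2516555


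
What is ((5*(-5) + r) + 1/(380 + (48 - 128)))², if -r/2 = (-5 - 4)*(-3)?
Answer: 561642601/90000 ≈ 6240.5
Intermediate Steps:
r = -54 (r = -2*(-5 - 4)*(-3) = -(-18)*(-3) = -2*27 = -54)
((5*(-5) + r) + 1/(380 + (48 - 128)))² = ((5*(-5) - 54) + 1/(380 + (48 - 128)))² = ((-25 - 54) + 1/(380 - 80))² = (-79 + 1/300)² = (-23699/300)² = 561642601/90000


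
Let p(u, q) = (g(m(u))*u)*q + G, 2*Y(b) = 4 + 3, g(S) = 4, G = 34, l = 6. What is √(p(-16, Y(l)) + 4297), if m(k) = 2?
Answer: 37*√3 ≈ 64.086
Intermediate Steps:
Y(b) = 7/2 (Y(b) = (4 + 3)/2 = (½)*7 = 7/2)
p(u, q) = 34 + 4*q*u (p(u, q) = (4*u)*q + 34 = 4*q*u + 34 = 34 + 4*q*u)
√(p(-16, Y(l)) + 4297) = √((34 + 4*(7/2)*(-16)) + 4297) = √((34 - 224) + 4297) = √(-190 + 4297) = √4107 = 37*√3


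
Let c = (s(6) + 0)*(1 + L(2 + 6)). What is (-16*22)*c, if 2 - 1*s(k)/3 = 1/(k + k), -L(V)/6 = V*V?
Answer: 775192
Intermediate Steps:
L(V) = -6*V² (L(V) = -6*V*V = -6*V²)
s(k) = 6 - 3/(2*k) (s(k) = 6 - 3/(k + k) = 6 - 3*1/(2*k) = 6 - 3/(2*k))
c = -8809/4 (c = ((6 - 3/2/6) + 0)*(1 - 6*(2 + 6)²) = ((6 - 3/2*⅙) + 0)*(1 - 6*8²) = ((6 - ¼) + 0)*(1 - 6*64) = (23/4 + 0)*(1 - 384) = (23/4)*(-383) = -8809/4 ≈ -2202.3)
(-16*22)*c = -16*22*(-8809/4) = -352*(-8809/4) = 775192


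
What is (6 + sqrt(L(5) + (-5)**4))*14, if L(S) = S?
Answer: 84 + 42*sqrt(70) ≈ 435.40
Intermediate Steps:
(6 + sqrt(L(5) + (-5)**4))*14 = (6 + sqrt(5 + (-5)**4))*14 = (6 + sqrt(5 + 625))*14 = (6 + sqrt(630))*14 = (6 + 3*sqrt(70))*14 = 84 + 42*sqrt(70)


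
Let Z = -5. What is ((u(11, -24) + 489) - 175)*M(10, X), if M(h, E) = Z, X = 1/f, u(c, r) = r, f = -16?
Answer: -1450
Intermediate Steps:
X = -1/16 (X = 1/(-16) = -1/16 ≈ -0.062500)
M(h, E) = -5
((u(11, -24) + 489) - 175)*M(10, X) = ((-24 + 489) - 175)*(-5) = (465 - 175)*(-5) = 290*(-5) = -1450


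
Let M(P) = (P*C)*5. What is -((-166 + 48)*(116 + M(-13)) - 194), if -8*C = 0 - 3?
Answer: 44023/4 ≈ 11006.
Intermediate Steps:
C = 3/8 (C = -(0 - 3)/8 = -⅛*(-3) = 3/8 ≈ 0.37500)
M(P) = 15*P/8 (M(P) = (P*(3/8))*5 = (3*P/8)*5 = 15*P/8)
-((-166 + 48)*(116 + M(-13)) - 194) = -((-166 + 48)*(116 + (15/8)*(-13)) - 194) = -(-118*(116 - 195/8) - 194) = -(-118*733/8 - 194) = -(-43247/4 - 194) = -1*(-44023/4) = 44023/4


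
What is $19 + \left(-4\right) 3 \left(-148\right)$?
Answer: $1795$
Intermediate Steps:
$19 + \left(-4\right) 3 \left(-148\right) = 19 - -1776 = 19 + 1776 = 1795$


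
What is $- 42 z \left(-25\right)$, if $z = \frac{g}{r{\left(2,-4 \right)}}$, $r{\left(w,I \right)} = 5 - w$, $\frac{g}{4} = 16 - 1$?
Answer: $21000$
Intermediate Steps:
$g = 60$ ($g = 4 \left(16 - 1\right) = 4 \cdot 15 = 60$)
$z = 20$ ($z = \frac{60}{5 - 2} = \frac{60}{3} = 60 \cdot \frac{1}{3} = 20$)
$- 42 z \left(-25\right) = \left(-42\right) 20 \left(-25\right) = \left(-840\right) \left(-25\right) = 21000$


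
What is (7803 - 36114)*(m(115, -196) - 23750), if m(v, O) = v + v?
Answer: 665874720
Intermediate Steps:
m(v, O) = 2*v
(7803 - 36114)*(m(115, -196) - 23750) = (7803 - 36114)*(2*115 - 23750) = -28311*(230 - 23750) = -28311*(-23520) = 665874720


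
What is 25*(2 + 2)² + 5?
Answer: 405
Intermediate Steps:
25*(2 + 2)² + 5 = 25*4² + 5 = 25*16 + 5 = 400 + 5 = 405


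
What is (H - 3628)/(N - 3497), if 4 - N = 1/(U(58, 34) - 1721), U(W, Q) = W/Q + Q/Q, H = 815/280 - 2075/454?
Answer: 192543200655/185293754896 ≈ 1.0391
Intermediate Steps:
H = -21099/12712 (H = 815*(1/280) - 2075*1/454 = 163/56 - 2075/454 = -21099/12712 ≈ -1.6598)
U(W, Q) = 1 + W/Q (U(W, Q) = W/Q + 1 = 1 + W/Q)
N = 116861/29211 (N = 4 - 1/((34 + 58)/34 - 1721) = 4 - 1/((1/34)*92 - 1721) = 4 - 1/(46/17 - 1721) = 4 - 1/(-29211/17) = 4 - 1*(-17/29211) = 4 + 17/29211 = 116861/29211 ≈ 4.0006)
(H - 3628)/(N - 3497) = (-21099/12712 - 3628)/(116861/29211 - 3497) = -46140235/(12712*(-102034006/29211)) = -46140235/12712*(-29211/102034006) = 192543200655/185293754896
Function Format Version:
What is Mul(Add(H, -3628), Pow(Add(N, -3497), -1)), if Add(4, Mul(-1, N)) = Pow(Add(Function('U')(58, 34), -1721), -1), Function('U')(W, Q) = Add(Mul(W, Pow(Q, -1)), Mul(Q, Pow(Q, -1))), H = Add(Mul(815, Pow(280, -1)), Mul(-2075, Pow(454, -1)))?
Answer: Rational(192543200655, 185293754896) ≈ 1.0391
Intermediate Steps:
H = Rational(-21099, 12712) (H = Add(Mul(815, Rational(1, 280)), Mul(-2075, Rational(1, 454))) = Add(Rational(163, 56), Rational(-2075, 454)) = Rational(-21099, 12712) ≈ -1.6598)
Function('U')(W, Q) = Add(1, Mul(W, Pow(Q, -1))) (Function('U')(W, Q) = Add(Mul(W, Pow(Q, -1)), 1) = Add(1, Mul(W, Pow(Q, -1))))
N = Rational(116861, 29211) (N = Add(4, Mul(-1, Pow(Add(Mul(Pow(34, -1), Add(34, 58)), -1721), -1))) = Add(4, Mul(-1, Pow(Add(Mul(Rational(1, 34), 92), -1721), -1))) = Add(4, Mul(-1, Pow(Add(Rational(46, 17), -1721), -1))) = Add(4, Mul(-1, Pow(Rational(-29211, 17), -1))) = Add(4, Mul(-1, Rational(-17, 29211))) = Add(4, Rational(17, 29211)) = Rational(116861, 29211) ≈ 4.0006)
Mul(Add(H, -3628), Pow(Add(N, -3497), -1)) = Mul(Add(Rational(-21099, 12712), -3628), Pow(Add(Rational(116861, 29211), -3497), -1)) = Mul(Rational(-46140235, 12712), Pow(Rational(-102034006, 29211), -1)) = Mul(Rational(-46140235, 12712), Rational(-29211, 102034006)) = Rational(192543200655, 185293754896)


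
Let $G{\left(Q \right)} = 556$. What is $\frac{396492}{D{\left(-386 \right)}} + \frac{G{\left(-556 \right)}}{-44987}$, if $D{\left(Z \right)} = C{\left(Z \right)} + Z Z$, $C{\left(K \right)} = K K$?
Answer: $\frac{4417825513}{3351441526} \approx 1.3182$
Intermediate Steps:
$C{\left(K \right)} = K^{2}$
$D{\left(Z \right)} = 2 Z^{2}$ ($D{\left(Z \right)} = Z^{2} + Z Z = Z^{2} + Z^{2} = 2 Z^{2}$)
$\frac{396492}{D{\left(-386 \right)}} + \frac{G{\left(-556 \right)}}{-44987} = \frac{396492}{2 \left(-386\right)^{2}} + \frac{556}{-44987} = \frac{396492}{2 \cdot 148996} + 556 \left(- \frac{1}{44987}\right) = \frac{396492}{297992} - \frac{556}{44987} = 396492 \cdot \frac{1}{297992} - \frac{556}{44987} = \frac{99123}{74498} - \frac{556}{44987} = \frac{4417825513}{3351441526}$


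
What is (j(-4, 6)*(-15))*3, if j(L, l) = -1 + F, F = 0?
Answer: 45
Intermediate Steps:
j(L, l) = -1 (j(L, l) = -1 + 0 = -1)
(j(-4, 6)*(-15))*3 = -1*(-15)*3 = 15*3 = 45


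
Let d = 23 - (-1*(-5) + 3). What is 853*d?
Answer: 12795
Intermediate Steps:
d = 15 (d = 23 - (5 + 3) = 23 - 1*8 = 23 - 8 = 15)
853*d = 853*15 = 12795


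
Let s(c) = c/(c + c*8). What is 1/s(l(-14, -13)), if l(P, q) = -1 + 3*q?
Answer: 9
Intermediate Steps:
s(c) = ⅑ (s(c) = c/(c + 8*c) = c/((9*c)) = c*(1/(9*c)) = ⅑)
1/s(l(-14, -13)) = 1/(⅑) = 9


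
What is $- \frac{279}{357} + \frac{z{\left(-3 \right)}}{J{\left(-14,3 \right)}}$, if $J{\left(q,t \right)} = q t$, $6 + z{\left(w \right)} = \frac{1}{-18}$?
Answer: $- \frac{8191}{12852} \approx -0.63733$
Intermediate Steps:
$z{\left(w \right)} = - \frac{109}{18}$ ($z{\left(w \right)} = -6 + \frac{1}{-18} = -6 - \frac{1}{18} = - \frac{109}{18}$)
$- \frac{279}{357} + \frac{z{\left(-3 \right)}}{J{\left(-14,3 \right)}} = - \frac{279}{357} - \frac{109}{18 \left(\left(-14\right) 3\right)} = \left(-279\right) \frac{1}{357} - \frac{109}{18 \left(-42\right)} = - \frac{93}{119} - - \frac{109}{756} = - \frac{93}{119} + \frac{109}{756} = - \frac{8191}{12852}$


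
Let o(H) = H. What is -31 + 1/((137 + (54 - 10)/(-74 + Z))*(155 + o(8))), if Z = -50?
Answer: -21404477/690468 ≈ -31.000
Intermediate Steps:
-31 + 1/((137 + (54 - 10)/(-74 + Z))*(155 + o(8))) = -31 + 1/((137 + (54 - 10)/(-74 - 50))*(155 + 8)) = -31 + 1/((137 + 44/(-124))*163) = -31 + (1/163)/(137 + 44*(-1/124)) = -31 + (1/163)/(137 - 11/31) = -31 + (1/163)/(4236/31) = -31 + (31/4236)*(1/163) = -31 + 31/690468 = -21404477/690468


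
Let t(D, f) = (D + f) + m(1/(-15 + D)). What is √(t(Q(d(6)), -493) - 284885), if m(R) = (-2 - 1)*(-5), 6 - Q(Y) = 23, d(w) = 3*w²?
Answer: 2*I*√71345 ≈ 534.21*I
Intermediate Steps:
Q(Y) = -17 (Q(Y) = 6 - 1*23 = 6 - 23 = -17)
m(R) = 15 (m(R) = -3*(-5) = 15)
t(D, f) = 15 + D + f (t(D, f) = (D + f) + 15 = 15 + D + f)
√(t(Q(d(6)), -493) - 284885) = √((15 - 17 - 493) - 284885) = √(-495 - 284885) = √(-285380) = 2*I*√71345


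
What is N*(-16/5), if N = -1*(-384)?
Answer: -6144/5 ≈ -1228.8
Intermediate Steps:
N = 384
N*(-16/5) = 384*(-16/5) = -6144/5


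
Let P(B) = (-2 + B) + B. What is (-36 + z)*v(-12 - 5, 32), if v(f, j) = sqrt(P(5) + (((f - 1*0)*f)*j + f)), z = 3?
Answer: -33*sqrt(9239) ≈ -3171.9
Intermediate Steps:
P(B) = -2 + 2*B
v(f, j) = sqrt(8 + f + j*f**2) (v(f, j) = sqrt((-2 + 2*5) + (((f - 1*0)*f)*j + f)) = sqrt((-2 + 10) + (((f + 0)*f)*j + f)) = sqrt(8 + ((f*f)*j + f)) = sqrt(8 + (f**2*j + f)) = sqrt(8 + (j*f**2 + f)) = sqrt(8 + (f + j*f**2)) = sqrt(8 + f + j*f**2))
(-36 + z)*v(-12 - 5, 32) = (-36 + 3)*sqrt(8 + (-12 - 5) + 32*(-12 - 5)**2) = -33*sqrt(8 - 17 + 32*(-17)**2) = -33*sqrt(8 - 17 + 32*289) = -33*sqrt(8 - 17 + 9248) = -33*sqrt(9239)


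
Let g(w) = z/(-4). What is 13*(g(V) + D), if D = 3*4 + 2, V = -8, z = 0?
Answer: 182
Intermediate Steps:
g(w) = 0 (g(w) = 0/(-4) = 0*(-1/4) = 0)
D = 14 (D = 12 + 2 = 14)
13*(g(V) + D) = 13*(0 + 14) = 13*14 = 182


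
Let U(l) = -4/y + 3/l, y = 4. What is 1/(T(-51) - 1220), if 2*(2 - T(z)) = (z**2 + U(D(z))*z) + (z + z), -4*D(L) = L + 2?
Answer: -49/121851 ≈ -0.00040213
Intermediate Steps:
D(L) = -1/2 - L/4 (D(L) = -(L + 2)/4 = -(2 + L)/4 = -1/2 - L/4)
U(l) = -1 + 3/l (U(l) = -4/4 + 3/l = -4*1/4 + 3/l = -1 + 3/l)
T(z) = 2 - z - z**2/2 - z*(7/2 + z/4)/(2*(-1/2 - z/4)) (T(z) = 2 - ((z**2 + ((3 - (-1/2 - z/4))/(-1/2 - z/4))*z) + (z + z))/2 = 2 - ((z**2 + ((3 + (1/2 + z/4))/(-1/2 - z/4))*z) + 2*z)/2 = 2 - ((z**2 + ((7/2 + z/4)/(-1/2 - z/4))*z) + 2*z)/2 = 2 - ((z**2 + z*(7/2 + z/4)/(-1/2 - z/4)) + 2*z)/2 = 2 - (z**2 + 2*z + z*(7/2 + z/4)/(-1/2 - z/4))/2 = 2 + (-z - z**2/2 - z*(7/2 + z/4)/(2*(-1/2 - z/4))) = 2 - z - z**2/2 - z*(7/2 + z/4)/(2*(-1/2 - z/4)))
1/(T(-51) - 1220) = 1/((8 - 1*(-51)**3 - 3*(-51)**2 + 14*(-51))/(2*(2 - 51)) - 1220) = 1/((1/2)*(8 - 1*(-132651) - 3*2601 - 714)/(-49) - 1220) = 1/((1/2)*(-1/49)*(8 + 132651 - 7803 - 714) - 1220) = 1/((1/2)*(-1/49)*124142 - 1220) = 1/(-62071/49 - 1220) = 1/(-121851/49) = -49/121851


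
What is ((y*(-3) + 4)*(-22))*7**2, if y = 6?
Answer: 15092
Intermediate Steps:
((y*(-3) + 4)*(-22))*7**2 = ((6*(-3) + 4)*(-22))*7**2 = ((-18 + 4)*(-22))*49 = -14*(-22)*49 = 308*49 = 15092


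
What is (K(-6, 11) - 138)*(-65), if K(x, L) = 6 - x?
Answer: 8190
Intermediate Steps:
(K(-6, 11) - 138)*(-65) = ((6 - 1*(-6)) - 138)*(-65) = ((6 + 6) - 138)*(-65) = (12 - 138)*(-65) = -126*(-65) = 8190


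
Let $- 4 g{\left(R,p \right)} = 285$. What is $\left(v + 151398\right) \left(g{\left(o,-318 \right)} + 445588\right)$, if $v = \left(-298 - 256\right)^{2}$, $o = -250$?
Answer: $\frac{408373127519}{2} \approx 2.0419 \cdot 10^{11}$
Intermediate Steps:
$g{\left(R,p \right)} = - \frac{285}{4}$ ($g{\left(R,p \right)} = \left(- \frac{1}{4}\right) 285 = - \frac{285}{4}$)
$v = 306916$ ($v = \left(-554\right)^{2} = 306916$)
$\left(v + 151398\right) \left(g{\left(o,-318 \right)} + 445588\right) = \left(306916 + 151398\right) \left(- \frac{285}{4} + 445588\right) = 458314 \cdot \frac{1782067}{4} = \frac{408373127519}{2}$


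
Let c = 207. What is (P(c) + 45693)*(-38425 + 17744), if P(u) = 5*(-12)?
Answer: -943736073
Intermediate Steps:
P(u) = -60
(P(c) + 45693)*(-38425 + 17744) = (-60 + 45693)*(-38425 + 17744) = 45633*(-20681) = -943736073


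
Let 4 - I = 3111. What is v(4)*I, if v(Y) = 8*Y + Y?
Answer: -111852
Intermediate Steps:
I = -3107 (I = 4 - 1*3111 = 4 - 3111 = -3107)
v(Y) = 9*Y
v(4)*I = (9*4)*(-3107) = 36*(-3107) = -111852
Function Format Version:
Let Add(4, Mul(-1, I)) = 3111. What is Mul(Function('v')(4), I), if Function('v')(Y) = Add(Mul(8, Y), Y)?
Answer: -111852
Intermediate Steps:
I = -3107 (I = Add(4, Mul(-1, 3111)) = Add(4, -3111) = -3107)
Function('v')(Y) = Mul(9, Y)
Mul(Function('v')(4), I) = Mul(Mul(9, 4), -3107) = Mul(36, -3107) = -111852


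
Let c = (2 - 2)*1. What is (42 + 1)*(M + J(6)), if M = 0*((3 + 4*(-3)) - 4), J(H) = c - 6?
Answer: -258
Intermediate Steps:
c = 0 (c = 0*1 = 0)
J(H) = -6 (J(H) = 0 - 6 = -6)
M = 0 (M = 0*((3 - 12) - 4) = 0*(-9 - 4) = 0*(-13) = 0)
(42 + 1)*(M + J(6)) = (42 + 1)*(0 - 6) = 43*(-6) = -258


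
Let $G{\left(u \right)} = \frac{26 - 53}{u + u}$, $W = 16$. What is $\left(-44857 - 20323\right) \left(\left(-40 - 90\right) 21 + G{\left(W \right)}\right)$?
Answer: $\frac{1423971165}{8} \approx 1.78 \cdot 10^{8}$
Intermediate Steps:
$G{\left(u \right)} = - \frac{27}{2 u}$
$\left(-44857 - 20323\right) \left(\left(-40 - 90\right) 21 + G{\left(W \right)}\right) = \left(-44857 - 20323\right) \left(\left(-40 - 90\right) 21 - \frac{27}{2 \cdot 16}\right) = - 65180 \left(\left(-130\right) 21 - \frac{27}{32}\right) = - 65180 \left(-2730 - \frac{27}{32}\right) = \left(-65180\right) \left(- \frac{87387}{32}\right) = \frac{1423971165}{8}$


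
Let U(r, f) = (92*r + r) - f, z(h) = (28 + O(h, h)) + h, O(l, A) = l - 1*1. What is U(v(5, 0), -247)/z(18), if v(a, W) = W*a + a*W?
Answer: 247/63 ≈ 3.9206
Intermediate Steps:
O(l, A) = -1 + l (O(l, A) = l - 1 = -1 + l)
v(a, W) = 2*W*a (v(a, W) = W*a + W*a = 2*W*a)
z(h) = 27 + 2*h (z(h) = (28 + (-1 + h)) + h = (27 + h) + h = 27 + 2*h)
U(r, f) = -f + 93*r (U(r, f) = 93*r - f = -f + 93*r)
U(v(5, 0), -247)/z(18) = (-1*(-247) + 93*(2*0*5))/(27 + 2*18) = (247 + 93*0)/(27 + 36) = (247 + 0)/63 = 247*(1/63) = 247/63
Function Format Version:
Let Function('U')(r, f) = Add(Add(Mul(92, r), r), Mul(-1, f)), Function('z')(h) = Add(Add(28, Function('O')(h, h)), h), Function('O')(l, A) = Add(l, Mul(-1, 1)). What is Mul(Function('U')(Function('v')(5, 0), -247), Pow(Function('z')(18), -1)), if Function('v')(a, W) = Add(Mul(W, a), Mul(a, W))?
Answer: Rational(247, 63) ≈ 3.9206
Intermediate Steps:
Function('O')(l, A) = Add(-1, l) (Function('O')(l, A) = Add(l, -1) = Add(-1, l))
Function('v')(a, W) = Mul(2, W, a) (Function('v')(a, W) = Add(Mul(W, a), Mul(W, a)) = Mul(2, W, a))
Function('z')(h) = Add(27, Mul(2, h)) (Function('z')(h) = Add(Add(28, Add(-1, h)), h) = Add(Add(27, h), h) = Add(27, Mul(2, h)))
Function('U')(r, f) = Add(Mul(-1, f), Mul(93, r)) (Function('U')(r, f) = Add(Mul(93, r), Mul(-1, f)) = Add(Mul(-1, f), Mul(93, r)))
Mul(Function('U')(Function('v')(5, 0), -247), Pow(Function('z')(18), -1)) = Mul(Add(Mul(-1, -247), Mul(93, Mul(2, 0, 5))), Pow(Add(27, Mul(2, 18)), -1)) = Mul(Add(247, Mul(93, 0)), Pow(Add(27, 36), -1)) = Mul(Add(247, 0), Pow(63, -1)) = Mul(247, Rational(1, 63)) = Rational(247, 63)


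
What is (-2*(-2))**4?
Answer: 256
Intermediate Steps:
(-2*(-2))**4 = 4**4 = 256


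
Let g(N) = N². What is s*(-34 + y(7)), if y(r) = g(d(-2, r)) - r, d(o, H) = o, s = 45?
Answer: -1665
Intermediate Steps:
y(r) = 4 - r (y(r) = (-2)² - r = 4 - r)
s*(-34 + y(7)) = 45*(-34 + (4 - 1*7)) = 45*(-34 + (4 - 7)) = 45*(-34 - 3) = 45*(-37) = -1665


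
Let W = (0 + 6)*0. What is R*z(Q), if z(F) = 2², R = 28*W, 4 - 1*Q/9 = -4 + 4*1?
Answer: 0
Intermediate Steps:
W = 0 (W = 6*0 = 0)
Q = 36 (Q = 36 - 9*(-4 + 4*1) = 36 - 9*(-4 + 4) = 36 - 9*0 = 36 + 0 = 36)
R = 0 (R = 28*0 = 0)
z(F) = 4
R*z(Q) = 0*4 = 0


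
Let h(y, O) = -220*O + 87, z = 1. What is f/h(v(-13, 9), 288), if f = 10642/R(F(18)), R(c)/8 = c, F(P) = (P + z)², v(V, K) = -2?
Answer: -5321/91366212 ≈ -5.8238e-5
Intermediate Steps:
F(P) = (1 + P)² (F(P) = (P + 1)² = (1 + P)²)
R(c) = 8*c
h(y, O) = 87 - 220*O
f = 5321/1444 (f = 10642/((8*(1 + 18)²)) = 10642/((8*19²)) = 10642/((8*361)) = 10642/2888 = 10642*(1/2888) = 5321/1444 ≈ 3.6849)
f/h(v(-13, 9), 288) = 5321/(1444*(87 - 220*288)) = 5321/(1444*(87 - 63360)) = (5321/1444)/(-63273) = (5321/1444)*(-1/63273) = -5321/91366212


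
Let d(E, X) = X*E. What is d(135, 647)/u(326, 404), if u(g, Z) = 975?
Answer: 5823/65 ≈ 89.585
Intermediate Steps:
d(E, X) = E*X
d(135, 647)/u(326, 404) = (135*647)/975 = 87345*(1/975) = 5823/65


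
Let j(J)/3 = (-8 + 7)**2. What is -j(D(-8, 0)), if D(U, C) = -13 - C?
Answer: -3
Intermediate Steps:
j(J) = 3 (j(J) = 3*(-8 + 7)**2 = 3*(-1)**2 = 3*1 = 3)
-j(D(-8, 0)) = -1*3 = -3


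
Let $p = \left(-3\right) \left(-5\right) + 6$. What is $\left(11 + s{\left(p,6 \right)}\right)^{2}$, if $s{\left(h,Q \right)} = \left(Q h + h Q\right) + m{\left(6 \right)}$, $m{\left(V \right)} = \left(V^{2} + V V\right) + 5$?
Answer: $115600$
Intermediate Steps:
$m{\left(V \right)} = 5 + 2 V^{2}$ ($m{\left(V \right)} = \left(V^{2} + V^{2}\right) + 5 = 2 V^{2} + 5 = 5 + 2 V^{2}$)
$p = 21$ ($p = 15 + 6 = 21$)
$s{\left(h,Q \right)} = 77 + 2 Q h$ ($s{\left(h,Q \right)} = \left(Q h + h Q\right) + \left(5 + 2 \cdot 6^{2}\right) = \left(Q h + Q h\right) + \left(5 + 2 \cdot 36\right) = 2 Q h + \left(5 + 72\right) = 2 Q h + 77 = 77 + 2 Q h$)
$\left(11 + s{\left(p,6 \right)}\right)^{2} = \left(11 + \left(77 + 2 \cdot 6 \cdot 21\right)\right)^{2} = \left(11 + \left(77 + 252\right)\right)^{2} = \left(11 + 329\right)^{2} = 340^{2} = 115600$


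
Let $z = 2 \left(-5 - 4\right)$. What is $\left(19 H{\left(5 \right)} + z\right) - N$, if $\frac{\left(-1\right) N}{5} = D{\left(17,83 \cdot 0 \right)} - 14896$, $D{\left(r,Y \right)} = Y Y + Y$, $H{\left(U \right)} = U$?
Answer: $-74403$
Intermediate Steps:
$z = -18$ ($z = 2 \left(-9\right) = -18$)
$D{\left(r,Y \right)} = Y + Y^{2}$ ($D{\left(r,Y \right)} = Y^{2} + Y = Y + Y^{2}$)
$N = 74480$ ($N = - 5 \left(83 \cdot 0 \left(1 + 83 \cdot 0\right) - 14896\right) = - 5 \left(0 \left(1 + 0\right) - 14896\right) = - 5 \left(0 \cdot 1 - 14896\right) = - 5 \left(0 - 14896\right) = \left(-5\right) \left(-14896\right) = 74480$)
$\left(19 H{\left(5 \right)} + z\right) - N = \left(19 \cdot 5 - 18\right) - 74480 = \left(95 - 18\right) - 74480 = 77 - 74480 = -74403$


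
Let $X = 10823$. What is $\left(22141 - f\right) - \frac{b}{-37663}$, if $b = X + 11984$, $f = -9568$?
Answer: $\frac{1194278874}{37663} \approx 31710.0$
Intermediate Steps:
$b = 22807$ ($b = 10823 + 11984 = 22807$)
$\left(22141 - f\right) - \frac{b}{-37663} = \left(22141 - -9568\right) - \frac{22807}{-37663} = \left(22141 + 9568\right) - 22807 \left(- \frac{1}{37663}\right) = 31709 - - \frac{22807}{37663} = 31709 + \frac{22807}{37663} = \frac{1194278874}{37663}$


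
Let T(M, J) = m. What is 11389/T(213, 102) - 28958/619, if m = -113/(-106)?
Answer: 744005592/69947 ≈ 10637.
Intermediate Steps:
m = 113/106 (m = -113*(-1/106) = 113/106 ≈ 1.0660)
T(M, J) = 113/106
11389/T(213, 102) - 28958/619 = 11389/(113/106) - 28958/619 = 11389*(106/113) - 28958*1/619 = 1207234/113 - 28958/619 = 744005592/69947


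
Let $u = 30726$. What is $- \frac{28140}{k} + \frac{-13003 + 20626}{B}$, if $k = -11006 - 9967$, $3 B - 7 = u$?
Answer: $\frac{448152719}{214854403} \approx 2.0858$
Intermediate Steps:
$B = \frac{30733}{3}$ ($B = \frac{7}{3} + \frac{1}{3} \cdot 30726 = \frac{7}{3} + 10242 = \frac{30733}{3} \approx 10244.0$)
$k = -20973$
$- \frac{28140}{k} + \frac{-13003 + 20626}{B} = - \frac{28140}{-20973} + \frac{-13003 + 20626}{\frac{30733}{3}} = \left(-28140\right) \left(- \frac{1}{20973}\right) + 7623 \cdot \frac{3}{30733} = \frac{9380}{6991} + \frac{22869}{30733} = \frac{448152719}{214854403}$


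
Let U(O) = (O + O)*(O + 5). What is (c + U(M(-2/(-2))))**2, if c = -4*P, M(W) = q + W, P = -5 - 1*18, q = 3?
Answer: 26896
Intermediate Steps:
P = -23 (P = -5 - 18 = -23)
M(W) = 3 + W
U(O) = 2*O*(5 + O) (U(O) = (2*O)*(5 + O) = 2*O*(5 + O))
c = 92 (c = -4*(-23) = 92)
(c + U(M(-2/(-2))))**2 = (92 + 2*(3 - 2/(-2))*(5 + (3 - 2/(-2))))**2 = (92 + 2*(3 - 2*(-1/2))*(5 + (3 - 2*(-1/2))))**2 = (92 + 2*(3 + 1)*(5 + (3 + 1)))**2 = (92 + 2*4*(5 + 4))**2 = (92 + 2*4*9)**2 = (92 + 72)**2 = 164**2 = 26896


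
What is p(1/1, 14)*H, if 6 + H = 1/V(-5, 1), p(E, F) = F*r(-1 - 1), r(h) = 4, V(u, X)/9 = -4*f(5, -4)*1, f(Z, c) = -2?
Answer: -3017/9 ≈ -335.22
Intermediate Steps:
V(u, X) = 72 (V(u, X) = 9*(-4*(-2)*1) = 9*(8*1) = 9*8 = 72)
p(E, F) = 4*F (p(E, F) = F*4 = 4*F)
H = -431/72 (H = -6 + 1/72 = -431/72 ≈ -5.9861)
p(1/1, 14)*H = (4*14)*(-431/72) = 56*(-431/72) = -3017/9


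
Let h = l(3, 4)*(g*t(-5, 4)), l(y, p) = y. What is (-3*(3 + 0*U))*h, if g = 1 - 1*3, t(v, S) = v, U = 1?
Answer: -270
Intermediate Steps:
g = -2 (g = 1 - 3 = -2)
h = 30 (h = 3*(-2*(-5)) = 3*10 = 30)
(-3*(3 + 0*U))*h = -3*(3 + 0*1)*30 = -3*(3 + 0)*30 = -3*3*30 = -9*30 = -270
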